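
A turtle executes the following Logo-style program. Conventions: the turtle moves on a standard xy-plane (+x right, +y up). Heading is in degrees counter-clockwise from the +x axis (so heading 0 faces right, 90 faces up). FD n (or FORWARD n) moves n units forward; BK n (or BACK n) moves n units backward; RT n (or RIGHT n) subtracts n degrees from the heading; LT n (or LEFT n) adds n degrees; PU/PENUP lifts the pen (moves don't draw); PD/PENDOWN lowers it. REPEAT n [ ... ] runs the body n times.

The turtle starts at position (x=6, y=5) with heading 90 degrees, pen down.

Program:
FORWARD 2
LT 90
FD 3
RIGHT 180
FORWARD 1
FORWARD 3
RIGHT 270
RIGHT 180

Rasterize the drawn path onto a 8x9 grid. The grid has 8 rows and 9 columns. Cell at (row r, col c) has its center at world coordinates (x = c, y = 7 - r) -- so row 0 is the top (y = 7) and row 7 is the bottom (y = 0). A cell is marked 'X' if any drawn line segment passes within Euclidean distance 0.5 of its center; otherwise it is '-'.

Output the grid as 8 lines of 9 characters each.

Answer: ---XXXXX-
------X--
------X--
---------
---------
---------
---------
---------

Derivation:
Segment 0: (6,5) -> (6,7)
Segment 1: (6,7) -> (3,7)
Segment 2: (3,7) -> (4,7)
Segment 3: (4,7) -> (7,7)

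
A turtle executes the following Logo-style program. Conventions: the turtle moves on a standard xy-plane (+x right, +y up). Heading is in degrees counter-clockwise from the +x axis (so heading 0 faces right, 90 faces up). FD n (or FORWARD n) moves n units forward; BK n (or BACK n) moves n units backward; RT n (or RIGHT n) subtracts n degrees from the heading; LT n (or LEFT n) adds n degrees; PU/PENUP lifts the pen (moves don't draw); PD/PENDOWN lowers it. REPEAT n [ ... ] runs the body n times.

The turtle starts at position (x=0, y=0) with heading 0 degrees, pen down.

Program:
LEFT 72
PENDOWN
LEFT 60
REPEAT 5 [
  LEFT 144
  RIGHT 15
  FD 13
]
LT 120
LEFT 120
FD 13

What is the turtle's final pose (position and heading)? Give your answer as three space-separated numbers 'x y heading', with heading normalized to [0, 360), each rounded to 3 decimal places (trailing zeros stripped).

Answer: 14.088 -14.725 297

Derivation:
Executing turtle program step by step:
Start: pos=(0,0), heading=0, pen down
LT 72: heading 0 -> 72
PD: pen down
LT 60: heading 72 -> 132
REPEAT 5 [
  -- iteration 1/5 --
  LT 144: heading 132 -> 276
  RT 15: heading 276 -> 261
  FD 13: (0,0) -> (-2.034,-12.84) [heading=261, draw]
  -- iteration 2/5 --
  LT 144: heading 261 -> 45
  RT 15: heading 45 -> 30
  FD 13: (-2.034,-12.84) -> (9.225,-6.34) [heading=30, draw]
  -- iteration 3/5 --
  LT 144: heading 30 -> 174
  RT 15: heading 174 -> 159
  FD 13: (9.225,-6.34) -> (-2.912,-1.681) [heading=159, draw]
  -- iteration 4/5 --
  LT 144: heading 159 -> 303
  RT 15: heading 303 -> 288
  FD 13: (-2.912,-1.681) -> (1.105,-14.045) [heading=288, draw]
  -- iteration 5/5 --
  LT 144: heading 288 -> 72
  RT 15: heading 72 -> 57
  FD 13: (1.105,-14.045) -> (8.186,-3.142) [heading=57, draw]
]
LT 120: heading 57 -> 177
LT 120: heading 177 -> 297
FD 13: (8.186,-3.142) -> (14.088,-14.725) [heading=297, draw]
Final: pos=(14.088,-14.725), heading=297, 6 segment(s) drawn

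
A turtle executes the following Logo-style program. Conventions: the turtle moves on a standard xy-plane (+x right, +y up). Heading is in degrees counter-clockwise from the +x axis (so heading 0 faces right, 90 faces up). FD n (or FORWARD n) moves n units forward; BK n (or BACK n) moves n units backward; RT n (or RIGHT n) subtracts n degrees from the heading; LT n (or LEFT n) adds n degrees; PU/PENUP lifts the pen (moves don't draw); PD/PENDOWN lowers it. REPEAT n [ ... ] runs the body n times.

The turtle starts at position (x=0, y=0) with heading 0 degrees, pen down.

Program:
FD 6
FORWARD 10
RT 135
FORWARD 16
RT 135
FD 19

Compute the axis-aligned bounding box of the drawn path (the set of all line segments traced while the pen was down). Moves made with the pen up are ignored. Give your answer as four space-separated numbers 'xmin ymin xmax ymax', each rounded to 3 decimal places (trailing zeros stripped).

Executing turtle program step by step:
Start: pos=(0,0), heading=0, pen down
FD 6: (0,0) -> (6,0) [heading=0, draw]
FD 10: (6,0) -> (16,0) [heading=0, draw]
RT 135: heading 0 -> 225
FD 16: (16,0) -> (4.686,-11.314) [heading=225, draw]
RT 135: heading 225 -> 90
FD 19: (4.686,-11.314) -> (4.686,7.686) [heading=90, draw]
Final: pos=(4.686,7.686), heading=90, 4 segment(s) drawn

Segment endpoints: x in {0, 4.686, 4.686, 6, 16}, y in {-11.314, 0, 7.686}
xmin=0, ymin=-11.314, xmax=16, ymax=7.686

Answer: 0 -11.314 16 7.686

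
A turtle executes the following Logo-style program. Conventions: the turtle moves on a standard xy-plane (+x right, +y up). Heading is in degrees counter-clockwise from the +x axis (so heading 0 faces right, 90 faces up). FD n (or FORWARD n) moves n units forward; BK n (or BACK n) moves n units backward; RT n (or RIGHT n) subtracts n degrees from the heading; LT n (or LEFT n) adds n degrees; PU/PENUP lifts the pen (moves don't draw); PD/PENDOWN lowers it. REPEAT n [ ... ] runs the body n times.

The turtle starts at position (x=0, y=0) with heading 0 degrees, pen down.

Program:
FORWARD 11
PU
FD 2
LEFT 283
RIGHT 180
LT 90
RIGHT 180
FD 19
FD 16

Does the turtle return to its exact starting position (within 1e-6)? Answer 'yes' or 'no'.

Answer: no

Derivation:
Executing turtle program step by step:
Start: pos=(0,0), heading=0, pen down
FD 11: (0,0) -> (11,0) [heading=0, draw]
PU: pen up
FD 2: (11,0) -> (13,0) [heading=0, move]
LT 283: heading 0 -> 283
RT 180: heading 283 -> 103
LT 90: heading 103 -> 193
RT 180: heading 193 -> 13
FD 19: (13,0) -> (31.513,4.274) [heading=13, move]
FD 16: (31.513,4.274) -> (47.103,7.873) [heading=13, move]
Final: pos=(47.103,7.873), heading=13, 1 segment(s) drawn

Start position: (0, 0)
Final position: (47.103, 7.873)
Distance = 47.756; >= 1e-6 -> NOT closed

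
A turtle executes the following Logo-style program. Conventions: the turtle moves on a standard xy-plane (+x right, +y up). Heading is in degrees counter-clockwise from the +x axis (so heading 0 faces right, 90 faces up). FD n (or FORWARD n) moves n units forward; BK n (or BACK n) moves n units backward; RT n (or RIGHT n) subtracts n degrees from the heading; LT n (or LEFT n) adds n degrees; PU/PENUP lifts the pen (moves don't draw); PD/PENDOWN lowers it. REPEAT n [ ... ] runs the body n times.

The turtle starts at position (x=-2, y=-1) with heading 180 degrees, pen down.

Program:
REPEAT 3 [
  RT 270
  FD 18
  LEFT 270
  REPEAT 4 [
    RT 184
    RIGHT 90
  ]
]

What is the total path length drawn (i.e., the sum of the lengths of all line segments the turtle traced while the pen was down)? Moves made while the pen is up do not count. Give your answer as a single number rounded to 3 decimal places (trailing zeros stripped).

Answer: 54

Derivation:
Executing turtle program step by step:
Start: pos=(-2,-1), heading=180, pen down
REPEAT 3 [
  -- iteration 1/3 --
  RT 270: heading 180 -> 270
  FD 18: (-2,-1) -> (-2,-19) [heading=270, draw]
  LT 270: heading 270 -> 180
  REPEAT 4 [
    -- iteration 1/4 --
    RT 184: heading 180 -> 356
    RT 90: heading 356 -> 266
    -- iteration 2/4 --
    RT 184: heading 266 -> 82
    RT 90: heading 82 -> 352
    -- iteration 3/4 --
    RT 184: heading 352 -> 168
    RT 90: heading 168 -> 78
    -- iteration 4/4 --
    RT 184: heading 78 -> 254
    RT 90: heading 254 -> 164
  ]
  -- iteration 2/3 --
  RT 270: heading 164 -> 254
  FD 18: (-2,-19) -> (-6.961,-36.303) [heading=254, draw]
  LT 270: heading 254 -> 164
  REPEAT 4 [
    -- iteration 1/4 --
    RT 184: heading 164 -> 340
    RT 90: heading 340 -> 250
    -- iteration 2/4 --
    RT 184: heading 250 -> 66
    RT 90: heading 66 -> 336
    -- iteration 3/4 --
    RT 184: heading 336 -> 152
    RT 90: heading 152 -> 62
    -- iteration 4/4 --
    RT 184: heading 62 -> 238
    RT 90: heading 238 -> 148
  ]
  -- iteration 3/3 --
  RT 270: heading 148 -> 238
  FD 18: (-6.961,-36.303) -> (-16.5,-51.568) [heading=238, draw]
  LT 270: heading 238 -> 148
  REPEAT 4 [
    -- iteration 1/4 --
    RT 184: heading 148 -> 324
    RT 90: heading 324 -> 234
    -- iteration 2/4 --
    RT 184: heading 234 -> 50
    RT 90: heading 50 -> 320
    -- iteration 3/4 --
    RT 184: heading 320 -> 136
    RT 90: heading 136 -> 46
    -- iteration 4/4 --
    RT 184: heading 46 -> 222
    RT 90: heading 222 -> 132
  ]
]
Final: pos=(-16.5,-51.568), heading=132, 3 segment(s) drawn

Segment lengths:
  seg 1: (-2,-1) -> (-2,-19), length = 18
  seg 2: (-2,-19) -> (-6.961,-36.303), length = 18
  seg 3: (-6.961,-36.303) -> (-16.5,-51.568), length = 18
Total = 54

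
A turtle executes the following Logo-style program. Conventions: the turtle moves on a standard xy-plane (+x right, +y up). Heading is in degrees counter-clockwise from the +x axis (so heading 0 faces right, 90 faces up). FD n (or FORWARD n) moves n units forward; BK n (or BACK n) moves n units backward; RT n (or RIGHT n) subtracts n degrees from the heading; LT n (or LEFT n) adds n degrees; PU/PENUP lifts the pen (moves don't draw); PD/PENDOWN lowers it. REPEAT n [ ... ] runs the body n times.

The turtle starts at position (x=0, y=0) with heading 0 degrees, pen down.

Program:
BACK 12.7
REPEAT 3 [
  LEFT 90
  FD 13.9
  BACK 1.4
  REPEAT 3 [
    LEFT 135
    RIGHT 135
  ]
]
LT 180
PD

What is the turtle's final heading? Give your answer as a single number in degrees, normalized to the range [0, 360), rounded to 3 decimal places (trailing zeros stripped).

Answer: 90

Derivation:
Executing turtle program step by step:
Start: pos=(0,0), heading=0, pen down
BK 12.7: (0,0) -> (-12.7,0) [heading=0, draw]
REPEAT 3 [
  -- iteration 1/3 --
  LT 90: heading 0 -> 90
  FD 13.9: (-12.7,0) -> (-12.7,13.9) [heading=90, draw]
  BK 1.4: (-12.7,13.9) -> (-12.7,12.5) [heading=90, draw]
  REPEAT 3 [
    -- iteration 1/3 --
    LT 135: heading 90 -> 225
    RT 135: heading 225 -> 90
    -- iteration 2/3 --
    LT 135: heading 90 -> 225
    RT 135: heading 225 -> 90
    -- iteration 3/3 --
    LT 135: heading 90 -> 225
    RT 135: heading 225 -> 90
  ]
  -- iteration 2/3 --
  LT 90: heading 90 -> 180
  FD 13.9: (-12.7,12.5) -> (-26.6,12.5) [heading=180, draw]
  BK 1.4: (-26.6,12.5) -> (-25.2,12.5) [heading=180, draw]
  REPEAT 3 [
    -- iteration 1/3 --
    LT 135: heading 180 -> 315
    RT 135: heading 315 -> 180
    -- iteration 2/3 --
    LT 135: heading 180 -> 315
    RT 135: heading 315 -> 180
    -- iteration 3/3 --
    LT 135: heading 180 -> 315
    RT 135: heading 315 -> 180
  ]
  -- iteration 3/3 --
  LT 90: heading 180 -> 270
  FD 13.9: (-25.2,12.5) -> (-25.2,-1.4) [heading=270, draw]
  BK 1.4: (-25.2,-1.4) -> (-25.2,0) [heading=270, draw]
  REPEAT 3 [
    -- iteration 1/3 --
    LT 135: heading 270 -> 45
    RT 135: heading 45 -> 270
    -- iteration 2/3 --
    LT 135: heading 270 -> 45
    RT 135: heading 45 -> 270
    -- iteration 3/3 --
    LT 135: heading 270 -> 45
    RT 135: heading 45 -> 270
  ]
]
LT 180: heading 270 -> 90
PD: pen down
Final: pos=(-25.2,0), heading=90, 7 segment(s) drawn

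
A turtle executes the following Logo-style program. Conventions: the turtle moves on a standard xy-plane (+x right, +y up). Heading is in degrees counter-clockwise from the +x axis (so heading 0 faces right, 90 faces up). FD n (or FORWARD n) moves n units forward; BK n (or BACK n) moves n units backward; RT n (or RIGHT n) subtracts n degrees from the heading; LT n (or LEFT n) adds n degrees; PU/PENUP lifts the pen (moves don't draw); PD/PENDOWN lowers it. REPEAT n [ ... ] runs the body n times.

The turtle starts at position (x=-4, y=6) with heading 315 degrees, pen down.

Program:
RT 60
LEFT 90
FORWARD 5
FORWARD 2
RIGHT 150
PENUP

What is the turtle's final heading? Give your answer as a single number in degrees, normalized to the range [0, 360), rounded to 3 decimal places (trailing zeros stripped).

Answer: 195

Derivation:
Executing turtle program step by step:
Start: pos=(-4,6), heading=315, pen down
RT 60: heading 315 -> 255
LT 90: heading 255 -> 345
FD 5: (-4,6) -> (0.83,4.706) [heading=345, draw]
FD 2: (0.83,4.706) -> (2.761,4.188) [heading=345, draw]
RT 150: heading 345 -> 195
PU: pen up
Final: pos=(2.761,4.188), heading=195, 2 segment(s) drawn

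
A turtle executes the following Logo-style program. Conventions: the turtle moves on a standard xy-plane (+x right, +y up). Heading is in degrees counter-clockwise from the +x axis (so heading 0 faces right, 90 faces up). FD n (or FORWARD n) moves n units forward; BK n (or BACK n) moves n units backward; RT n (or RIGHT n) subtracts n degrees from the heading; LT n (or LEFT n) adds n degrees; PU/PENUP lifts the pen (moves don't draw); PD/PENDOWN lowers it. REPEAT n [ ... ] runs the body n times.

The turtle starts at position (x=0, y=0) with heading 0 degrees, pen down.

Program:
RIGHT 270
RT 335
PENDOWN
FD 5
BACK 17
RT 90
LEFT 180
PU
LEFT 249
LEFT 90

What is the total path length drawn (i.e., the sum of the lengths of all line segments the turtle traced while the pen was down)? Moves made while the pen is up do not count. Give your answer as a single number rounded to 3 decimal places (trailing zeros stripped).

Answer: 22

Derivation:
Executing turtle program step by step:
Start: pos=(0,0), heading=0, pen down
RT 270: heading 0 -> 90
RT 335: heading 90 -> 115
PD: pen down
FD 5: (0,0) -> (-2.113,4.532) [heading=115, draw]
BK 17: (-2.113,4.532) -> (5.071,-10.876) [heading=115, draw]
RT 90: heading 115 -> 25
LT 180: heading 25 -> 205
PU: pen up
LT 249: heading 205 -> 94
LT 90: heading 94 -> 184
Final: pos=(5.071,-10.876), heading=184, 2 segment(s) drawn

Segment lengths:
  seg 1: (0,0) -> (-2.113,4.532), length = 5
  seg 2: (-2.113,4.532) -> (5.071,-10.876), length = 17
Total = 22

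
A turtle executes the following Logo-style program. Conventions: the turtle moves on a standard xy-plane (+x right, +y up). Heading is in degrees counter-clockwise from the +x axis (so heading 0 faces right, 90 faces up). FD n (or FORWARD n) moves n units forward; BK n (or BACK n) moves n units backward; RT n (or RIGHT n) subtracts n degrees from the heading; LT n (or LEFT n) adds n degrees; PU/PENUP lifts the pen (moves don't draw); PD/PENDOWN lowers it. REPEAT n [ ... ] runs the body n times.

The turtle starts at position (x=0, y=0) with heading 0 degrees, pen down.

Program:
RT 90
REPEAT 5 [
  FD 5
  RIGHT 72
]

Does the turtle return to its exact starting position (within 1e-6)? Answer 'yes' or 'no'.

Executing turtle program step by step:
Start: pos=(0,0), heading=0, pen down
RT 90: heading 0 -> 270
REPEAT 5 [
  -- iteration 1/5 --
  FD 5: (0,0) -> (0,-5) [heading=270, draw]
  RT 72: heading 270 -> 198
  -- iteration 2/5 --
  FD 5: (0,-5) -> (-4.755,-6.545) [heading=198, draw]
  RT 72: heading 198 -> 126
  -- iteration 3/5 --
  FD 5: (-4.755,-6.545) -> (-7.694,-2.5) [heading=126, draw]
  RT 72: heading 126 -> 54
  -- iteration 4/5 --
  FD 5: (-7.694,-2.5) -> (-4.755,1.545) [heading=54, draw]
  RT 72: heading 54 -> 342
  -- iteration 5/5 --
  FD 5: (-4.755,1.545) -> (0,0) [heading=342, draw]
  RT 72: heading 342 -> 270
]
Final: pos=(0,0), heading=270, 5 segment(s) drawn

Start position: (0, 0)
Final position: (0, 0)
Distance = 0; < 1e-6 -> CLOSED

Answer: yes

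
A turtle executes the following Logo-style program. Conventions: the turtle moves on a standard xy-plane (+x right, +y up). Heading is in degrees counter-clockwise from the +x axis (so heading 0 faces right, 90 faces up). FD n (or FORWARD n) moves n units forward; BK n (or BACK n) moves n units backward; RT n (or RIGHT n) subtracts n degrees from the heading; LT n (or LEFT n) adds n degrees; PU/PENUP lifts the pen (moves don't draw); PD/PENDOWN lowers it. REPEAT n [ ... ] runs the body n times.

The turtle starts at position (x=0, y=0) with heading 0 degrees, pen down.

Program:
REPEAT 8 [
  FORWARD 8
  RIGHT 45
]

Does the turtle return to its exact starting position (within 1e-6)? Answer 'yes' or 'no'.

Answer: yes

Derivation:
Executing turtle program step by step:
Start: pos=(0,0), heading=0, pen down
REPEAT 8 [
  -- iteration 1/8 --
  FD 8: (0,0) -> (8,0) [heading=0, draw]
  RT 45: heading 0 -> 315
  -- iteration 2/8 --
  FD 8: (8,0) -> (13.657,-5.657) [heading=315, draw]
  RT 45: heading 315 -> 270
  -- iteration 3/8 --
  FD 8: (13.657,-5.657) -> (13.657,-13.657) [heading=270, draw]
  RT 45: heading 270 -> 225
  -- iteration 4/8 --
  FD 8: (13.657,-13.657) -> (8,-19.314) [heading=225, draw]
  RT 45: heading 225 -> 180
  -- iteration 5/8 --
  FD 8: (8,-19.314) -> (0,-19.314) [heading=180, draw]
  RT 45: heading 180 -> 135
  -- iteration 6/8 --
  FD 8: (0,-19.314) -> (-5.657,-13.657) [heading=135, draw]
  RT 45: heading 135 -> 90
  -- iteration 7/8 --
  FD 8: (-5.657,-13.657) -> (-5.657,-5.657) [heading=90, draw]
  RT 45: heading 90 -> 45
  -- iteration 8/8 --
  FD 8: (-5.657,-5.657) -> (0,0) [heading=45, draw]
  RT 45: heading 45 -> 0
]
Final: pos=(0,0), heading=0, 8 segment(s) drawn

Start position: (0, 0)
Final position: (0, 0)
Distance = 0; < 1e-6 -> CLOSED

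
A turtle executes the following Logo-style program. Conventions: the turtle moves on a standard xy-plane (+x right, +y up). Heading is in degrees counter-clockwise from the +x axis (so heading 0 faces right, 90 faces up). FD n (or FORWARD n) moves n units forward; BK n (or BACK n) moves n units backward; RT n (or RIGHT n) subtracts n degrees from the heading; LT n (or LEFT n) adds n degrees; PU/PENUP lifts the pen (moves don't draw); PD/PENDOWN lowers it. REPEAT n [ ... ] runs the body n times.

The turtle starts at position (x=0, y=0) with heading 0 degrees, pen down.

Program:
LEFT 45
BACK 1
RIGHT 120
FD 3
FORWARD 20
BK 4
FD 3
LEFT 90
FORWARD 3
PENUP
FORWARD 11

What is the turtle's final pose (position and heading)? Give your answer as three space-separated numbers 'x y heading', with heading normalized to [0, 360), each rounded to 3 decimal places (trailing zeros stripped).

Answer: 18.51 -18.334 15

Derivation:
Executing turtle program step by step:
Start: pos=(0,0), heading=0, pen down
LT 45: heading 0 -> 45
BK 1: (0,0) -> (-0.707,-0.707) [heading=45, draw]
RT 120: heading 45 -> 285
FD 3: (-0.707,-0.707) -> (0.069,-3.605) [heading=285, draw]
FD 20: (0.069,-3.605) -> (5.246,-22.923) [heading=285, draw]
BK 4: (5.246,-22.923) -> (4.21,-19.06) [heading=285, draw]
FD 3: (4.21,-19.06) -> (4.987,-21.957) [heading=285, draw]
LT 90: heading 285 -> 15
FD 3: (4.987,-21.957) -> (7.885,-21.181) [heading=15, draw]
PU: pen up
FD 11: (7.885,-21.181) -> (18.51,-18.334) [heading=15, move]
Final: pos=(18.51,-18.334), heading=15, 6 segment(s) drawn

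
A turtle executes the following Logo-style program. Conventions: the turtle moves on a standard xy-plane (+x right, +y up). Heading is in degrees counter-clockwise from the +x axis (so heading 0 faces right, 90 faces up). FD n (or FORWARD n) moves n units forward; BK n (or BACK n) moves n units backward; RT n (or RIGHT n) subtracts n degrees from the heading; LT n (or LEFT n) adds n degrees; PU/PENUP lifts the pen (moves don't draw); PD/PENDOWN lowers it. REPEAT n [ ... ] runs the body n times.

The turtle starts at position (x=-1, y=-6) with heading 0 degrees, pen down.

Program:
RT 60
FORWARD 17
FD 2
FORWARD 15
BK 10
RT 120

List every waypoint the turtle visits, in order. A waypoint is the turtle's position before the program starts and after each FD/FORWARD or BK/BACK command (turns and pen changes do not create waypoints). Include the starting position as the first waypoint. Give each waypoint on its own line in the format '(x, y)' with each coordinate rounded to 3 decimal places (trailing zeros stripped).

Answer: (-1, -6)
(7.5, -20.722)
(8.5, -22.454)
(16, -35.445)
(11, -26.785)

Derivation:
Executing turtle program step by step:
Start: pos=(-1,-6), heading=0, pen down
RT 60: heading 0 -> 300
FD 17: (-1,-6) -> (7.5,-20.722) [heading=300, draw]
FD 2: (7.5,-20.722) -> (8.5,-22.454) [heading=300, draw]
FD 15: (8.5,-22.454) -> (16,-35.445) [heading=300, draw]
BK 10: (16,-35.445) -> (11,-26.785) [heading=300, draw]
RT 120: heading 300 -> 180
Final: pos=(11,-26.785), heading=180, 4 segment(s) drawn
Waypoints (5 total):
(-1, -6)
(7.5, -20.722)
(8.5, -22.454)
(16, -35.445)
(11, -26.785)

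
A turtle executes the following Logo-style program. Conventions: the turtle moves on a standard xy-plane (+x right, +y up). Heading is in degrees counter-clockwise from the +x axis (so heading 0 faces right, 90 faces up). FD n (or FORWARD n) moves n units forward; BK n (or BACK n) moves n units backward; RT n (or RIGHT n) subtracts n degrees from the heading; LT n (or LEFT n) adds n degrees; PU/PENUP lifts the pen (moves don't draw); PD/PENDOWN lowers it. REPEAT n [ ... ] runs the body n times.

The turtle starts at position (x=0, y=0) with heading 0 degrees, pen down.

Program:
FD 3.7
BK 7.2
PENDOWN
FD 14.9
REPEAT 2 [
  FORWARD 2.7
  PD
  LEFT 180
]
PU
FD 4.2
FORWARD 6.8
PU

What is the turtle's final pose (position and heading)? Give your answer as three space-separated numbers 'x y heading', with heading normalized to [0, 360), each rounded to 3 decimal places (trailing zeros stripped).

Executing turtle program step by step:
Start: pos=(0,0), heading=0, pen down
FD 3.7: (0,0) -> (3.7,0) [heading=0, draw]
BK 7.2: (3.7,0) -> (-3.5,0) [heading=0, draw]
PD: pen down
FD 14.9: (-3.5,0) -> (11.4,0) [heading=0, draw]
REPEAT 2 [
  -- iteration 1/2 --
  FD 2.7: (11.4,0) -> (14.1,0) [heading=0, draw]
  PD: pen down
  LT 180: heading 0 -> 180
  -- iteration 2/2 --
  FD 2.7: (14.1,0) -> (11.4,0) [heading=180, draw]
  PD: pen down
  LT 180: heading 180 -> 0
]
PU: pen up
FD 4.2: (11.4,0) -> (15.6,0) [heading=0, move]
FD 6.8: (15.6,0) -> (22.4,0) [heading=0, move]
PU: pen up
Final: pos=(22.4,0), heading=0, 5 segment(s) drawn

Answer: 22.4 0 0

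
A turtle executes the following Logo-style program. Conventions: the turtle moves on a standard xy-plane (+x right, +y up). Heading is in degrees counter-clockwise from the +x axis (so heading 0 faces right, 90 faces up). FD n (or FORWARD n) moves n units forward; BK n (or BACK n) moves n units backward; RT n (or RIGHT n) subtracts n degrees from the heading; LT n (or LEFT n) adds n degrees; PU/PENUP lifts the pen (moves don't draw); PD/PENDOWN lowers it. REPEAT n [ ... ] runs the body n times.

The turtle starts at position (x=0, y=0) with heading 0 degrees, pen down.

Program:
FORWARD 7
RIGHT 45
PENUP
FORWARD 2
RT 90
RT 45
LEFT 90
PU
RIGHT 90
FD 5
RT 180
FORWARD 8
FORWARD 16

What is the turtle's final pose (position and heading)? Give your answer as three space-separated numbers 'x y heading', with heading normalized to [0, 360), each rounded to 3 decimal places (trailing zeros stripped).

Executing turtle program step by step:
Start: pos=(0,0), heading=0, pen down
FD 7: (0,0) -> (7,0) [heading=0, draw]
RT 45: heading 0 -> 315
PU: pen up
FD 2: (7,0) -> (8.414,-1.414) [heading=315, move]
RT 90: heading 315 -> 225
RT 45: heading 225 -> 180
LT 90: heading 180 -> 270
PU: pen up
RT 90: heading 270 -> 180
FD 5: (8.414,-1.414) -> (3.414,-1.414) [heading=180, move]
RT 180: heading 180 -> 0
FD 8: (3.414,-1.414) -> (11.414,-1.414) [heading=0, move]
FD 16: (11.414,-1.414) -> (27.414,-1.414) [heading=0, move]
Final: pos=(27.414,-1.414), heading=0, 1 segment(s) drawn

Answer: 27.414 -1.414 0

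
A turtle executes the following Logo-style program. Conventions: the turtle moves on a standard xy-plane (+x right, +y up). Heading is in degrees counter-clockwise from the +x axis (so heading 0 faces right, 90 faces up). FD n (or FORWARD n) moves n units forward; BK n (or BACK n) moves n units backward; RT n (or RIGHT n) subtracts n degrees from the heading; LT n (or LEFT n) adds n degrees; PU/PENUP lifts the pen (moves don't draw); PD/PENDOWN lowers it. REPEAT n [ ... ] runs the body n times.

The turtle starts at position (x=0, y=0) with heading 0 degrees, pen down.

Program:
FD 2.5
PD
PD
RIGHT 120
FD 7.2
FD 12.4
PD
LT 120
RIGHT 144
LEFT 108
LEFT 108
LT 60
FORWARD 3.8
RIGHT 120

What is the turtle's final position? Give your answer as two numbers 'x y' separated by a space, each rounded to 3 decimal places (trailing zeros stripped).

Executing turtle program step by step:
Start: pos=(0,0), heading=0, pen down
FD 2.5: (0,0) -> (2.5,0) [heading=0, draw]
PD: pen down
PD: pen down
RT 120: heading 0 -> 240
FD 7.2: (2.5,0) -> (-1.1,-6.235) [heading=240, draw]
FD 12.4: (-1.1,-6.235) -> (-7.3,-16.974) [heading=240, draw]
PD: pen down
LT 120: heading 240 -> 0
RT 144: heading 0 -> 216
LT 108: heading 216 -> 324
LT 108: heading 324 -> 72
LT 60: heading 72 -> 132
FD 3.8: (-7.3,-16.974) -> (-9.843,-14.15) [heading=132, draw]
RT 120: heading 132 -> 12
Final: pos=(-9.843,-14.15), heading=12, 4 segment(s) drawn

Answer: -9.843 -14.15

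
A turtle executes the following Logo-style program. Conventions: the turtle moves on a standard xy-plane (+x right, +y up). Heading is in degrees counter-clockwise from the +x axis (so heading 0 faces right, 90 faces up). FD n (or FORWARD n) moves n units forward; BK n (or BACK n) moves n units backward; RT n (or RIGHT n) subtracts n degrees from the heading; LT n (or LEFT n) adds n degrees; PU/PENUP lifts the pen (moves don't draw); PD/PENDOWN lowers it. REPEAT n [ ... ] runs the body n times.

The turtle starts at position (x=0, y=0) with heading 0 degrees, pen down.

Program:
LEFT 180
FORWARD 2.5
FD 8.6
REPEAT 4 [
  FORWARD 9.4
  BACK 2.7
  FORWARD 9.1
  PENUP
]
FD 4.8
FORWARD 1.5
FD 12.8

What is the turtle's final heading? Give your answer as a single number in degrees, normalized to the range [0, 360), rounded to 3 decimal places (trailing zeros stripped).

Executing turtle program step by step:
Start: pos=(0,0), heading=0, pen down
LT 180: heading 0 -> 180
FD 2.5: (0,0) -> (-2.5,0) [heading=180, draw]
FD 8.6: (-2.5,0) -> (-11.1,0) [heading=180, draw]
REPEAT 4 [
  -- iteration 1/4 --
  FD 9.4: (-11.1,0) -> (-20.5,0) [heading=180, draw]
  BK 2.7: (-20.5,0) -> (-17.8,0) [heading=180, draw]
  FD 9.1: (-17.8,0) -> (-26.9,0) [heading=180, draw]
  PU: pen up
  -- iteration 2/4 --
  FD 9.4: (-26.9,0) -> (-36.3,0) [heading=180, move]
  BK 2.7: (-36.3,0) -> (-33.6,0) [heading=180, move]
  FD 9.1: (-33.6,0) -> (-42.7,0) [heading=180, move]
  PU: pen up
  -- iteration 3/4 --
  FD 9.4: (-42.7,0) -> (-52.1,0) [heading=180, move]
  BK 2.7: (-52.1,0) -> (-49.4,0) [heading=180, move]
  FD 9.1: (-49.4,0) -> (-58.5,0) [heading=180, move]
  PU: pen up
  -- iteration 4/4 --
  FD 9.4: (-58.5,0) -> (-67.9,0) [heading=180, move]
  BK 2.7: (-67.9,0) -> (-65.2,0) [heading=180, move]
  FD 9.1: (-65.2,0) -> (-74.3,0) [heading=180, move]
  PU: pen up
]
FD 4.8: (-74.3,0) -> (-79.1,0) [heading=180, move]
FD 1.5: (-79.1,0) -> (-80.6,0) [heading=180, move]
FD 12.8: (-80.6,0) -> (-93.4,0) [heading=180, move]
Final: pos=(-93.4,0), heading=180, 5 segment(s) drawn

Answer: 180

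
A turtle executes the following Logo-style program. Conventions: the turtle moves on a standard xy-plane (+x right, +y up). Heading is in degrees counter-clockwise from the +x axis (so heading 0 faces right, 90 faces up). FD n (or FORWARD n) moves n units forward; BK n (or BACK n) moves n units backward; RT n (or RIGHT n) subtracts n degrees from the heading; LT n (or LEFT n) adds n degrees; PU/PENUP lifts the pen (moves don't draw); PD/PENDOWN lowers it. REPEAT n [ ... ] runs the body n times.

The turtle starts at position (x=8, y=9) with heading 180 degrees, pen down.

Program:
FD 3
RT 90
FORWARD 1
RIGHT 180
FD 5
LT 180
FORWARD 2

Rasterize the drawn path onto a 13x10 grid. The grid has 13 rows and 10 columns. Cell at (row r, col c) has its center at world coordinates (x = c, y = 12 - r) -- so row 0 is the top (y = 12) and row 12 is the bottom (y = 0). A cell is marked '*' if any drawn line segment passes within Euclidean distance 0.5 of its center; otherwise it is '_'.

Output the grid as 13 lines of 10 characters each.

Segment 0: (8,9) -> (5,9)
Segment 1: (5,9) -> (5,10)
Segment 2: (5,10) -> (5,5)
Segment 3: (5,5) -> (5,7)

Answer: __________
__________
_____*____
_____****_
_____*____
_____*____
_____*____
_____*____
__________
__________
__________
__________
__________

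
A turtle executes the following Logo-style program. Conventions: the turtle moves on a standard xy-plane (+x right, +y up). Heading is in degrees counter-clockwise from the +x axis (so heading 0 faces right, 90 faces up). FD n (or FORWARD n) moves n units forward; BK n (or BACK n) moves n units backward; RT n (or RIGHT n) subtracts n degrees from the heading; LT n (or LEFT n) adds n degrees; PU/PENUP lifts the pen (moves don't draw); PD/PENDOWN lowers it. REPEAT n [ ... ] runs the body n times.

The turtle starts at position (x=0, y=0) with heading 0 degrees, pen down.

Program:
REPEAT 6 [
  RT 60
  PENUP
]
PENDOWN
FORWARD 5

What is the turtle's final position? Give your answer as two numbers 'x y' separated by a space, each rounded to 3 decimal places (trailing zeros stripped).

Executing turtle program step by step:
Start: pos=(0,0), heading=0, pen down
REPEAT 6 [
  -- iteration 1/6 --
  RT 60: heading 0 -> 300
  PU: pen up
  -- iteration 2/6 --
  RT 60: heading 300 -> 240
  PU: pen up
  -- iteration 3/6 --
  RT 60: heading 240 -> 180
  PU: pen up
  -- iteration 4/6 --
  RT 60: heading 180 -> 120
  PU: pen up
  -- iteration 5/6 --
  RT 60: heading 120 -> 60
  PU: pen up
  -- iteration 6/6 --
  RT 60: heading 60 -> 0
  PU: pen up
]
PD: pen down
FD 5: (0,0) -> (5,0) [heading=0, draw]
Final: pos=(5,0), heading=0, 1 segment(s) drawn

Answer: 5 0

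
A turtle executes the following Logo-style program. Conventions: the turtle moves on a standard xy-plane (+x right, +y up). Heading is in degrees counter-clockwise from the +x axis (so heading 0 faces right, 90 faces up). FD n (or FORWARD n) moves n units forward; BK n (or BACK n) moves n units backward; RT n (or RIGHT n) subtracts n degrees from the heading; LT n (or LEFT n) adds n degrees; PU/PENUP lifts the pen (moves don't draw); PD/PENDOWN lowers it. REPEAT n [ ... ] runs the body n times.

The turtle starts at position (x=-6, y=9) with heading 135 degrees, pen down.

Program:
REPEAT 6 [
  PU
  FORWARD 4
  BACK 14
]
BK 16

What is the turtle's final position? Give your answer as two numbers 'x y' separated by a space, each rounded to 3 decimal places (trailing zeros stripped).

Answer: 47.74 -44.74

Derivation:
Executing turtle program step by step:
Start: pos=(-6,9), heading=135, pen down
REPEAT 6 [
  -- iteration 1/6 --
  PU: pen up
  FD 4: (-6,9) -> (-8.828,11.828) [heading=135, move]
  BK 14: (-8.828,11.828) -> (1.071,1.929) [heading=135, move]
  -- iteration 2/6 --
  PU: pen up
  FD 4: (1.071,1.929) -> (-1.757,4.757) [heading=135, move]
  BK 14: (-1.757,4.757) -> (8.142,-5.142) [heading=135, move]
  -- iteration 3/6 --
  PU: pen up
  FD 4: (8.142,-5.142) -> (5.314,-2.314) [heading=135, move]
  BK 14: (5.314,-2.314) -> (15.213,-12.213) [heading=135, move]
  -- iteration 4/6 --
  PU: pen up
  FD 4: (15.213,-12.213) -> (12.385,-9.385) [heading=135, move]
  BK 14: (12.385,-9.385) -> (22.284,-19.284) [heading=135, move]
  -- iteration 5/6 --
  PU: pen up
  FD 4: (22.284,-19.284) -> (19.456,-16.456) [heading=135, move]
  BK 14: (19.456,-16.456) -> (29.355,-26.355) [heading=135, move]
  -- iteration 6/6 --
  PU: pen up
  FD 4: (29.355,-26.355) -> (26.527,-23.527) [heading=135, move]
  BK 14: (26.527,-23.527) -> (36.426,-33.426) [heading=135, move]
]
BK 16: (36.426,-33.426) -> (47.74,-44.74) [heading=135, move]
Final: pos=(47.74,-44.74), heading=135, 0 segment(s) drawn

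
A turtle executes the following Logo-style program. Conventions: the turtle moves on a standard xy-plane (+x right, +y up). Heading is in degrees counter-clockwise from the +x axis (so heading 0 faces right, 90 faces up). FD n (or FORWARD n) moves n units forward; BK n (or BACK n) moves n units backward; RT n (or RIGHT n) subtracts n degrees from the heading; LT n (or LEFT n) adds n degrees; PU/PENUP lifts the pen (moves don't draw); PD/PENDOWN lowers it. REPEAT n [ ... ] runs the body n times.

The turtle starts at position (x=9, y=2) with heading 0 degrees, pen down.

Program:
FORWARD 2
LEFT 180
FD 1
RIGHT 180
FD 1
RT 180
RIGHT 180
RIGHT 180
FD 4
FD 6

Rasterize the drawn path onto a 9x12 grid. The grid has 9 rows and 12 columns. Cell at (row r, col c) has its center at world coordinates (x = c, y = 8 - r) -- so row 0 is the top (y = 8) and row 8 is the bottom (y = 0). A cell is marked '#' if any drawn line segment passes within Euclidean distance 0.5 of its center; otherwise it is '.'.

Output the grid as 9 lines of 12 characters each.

Answer: ............
............
............
............
............
............
.###########
............
............

Derivation:
Segment 0: (9,2) -> (11,2)
Segment 1: (11,2) -> (10,2)
Segment 2: (10,2) -> (11,2)
Segment 3: (11,2) -> (7,2)
Segment 4: (7,2) -> (1,2)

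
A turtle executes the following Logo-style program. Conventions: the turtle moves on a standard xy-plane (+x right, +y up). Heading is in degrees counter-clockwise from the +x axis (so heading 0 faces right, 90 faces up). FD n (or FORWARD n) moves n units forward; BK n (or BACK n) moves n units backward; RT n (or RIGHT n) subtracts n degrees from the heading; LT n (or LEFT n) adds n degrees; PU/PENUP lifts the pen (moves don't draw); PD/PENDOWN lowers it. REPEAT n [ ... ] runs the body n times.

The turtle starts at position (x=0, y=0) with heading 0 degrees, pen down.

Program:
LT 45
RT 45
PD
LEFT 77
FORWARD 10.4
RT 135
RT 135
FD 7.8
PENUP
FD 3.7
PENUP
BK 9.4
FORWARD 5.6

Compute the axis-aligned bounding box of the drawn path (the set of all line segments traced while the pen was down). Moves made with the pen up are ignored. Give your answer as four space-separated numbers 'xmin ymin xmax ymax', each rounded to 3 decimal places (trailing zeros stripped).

Answer: -5.261 0 2.339 11.888

Derivation:
Executing turtle program step by step:
Start: pos=(0,0), heading=0, pen down
LT 45: heading 0 -> 45
RT 45: heading 45 -> 0
PD: pen down
LT 77: heading 0 -> 77
FD 10.4: (0,0) -> (2.339,10.133) [heading=77, draw]
RT 135: heading 77 -> 302
RT 135: heading 302 -> 167
FD 7.8: (2.339,10.133) -> (-5.261,11.888) [heading=167, draw]
PU: pen up
FD 3.7: (-5.261,11.888) -> (-8.866,12.72) [heading=167, move]
PU: pen up
BK 9.4: (-8.866,12.72) -> (0.293,10.606) [heading=167, move]
FD 5.6: (0.293,10.606) -> (-5.163,11.866) [heading=167, move]
Final: pos=(-5.163,11.866), heading=167, 2 segment(s) drawn

Segment endpoints: x in {-5.261, 0, 2.339}, y in {0, 10.133, 11.888}
xmin=-5.261, ymin=0, xmax=2.339, ymax=11.888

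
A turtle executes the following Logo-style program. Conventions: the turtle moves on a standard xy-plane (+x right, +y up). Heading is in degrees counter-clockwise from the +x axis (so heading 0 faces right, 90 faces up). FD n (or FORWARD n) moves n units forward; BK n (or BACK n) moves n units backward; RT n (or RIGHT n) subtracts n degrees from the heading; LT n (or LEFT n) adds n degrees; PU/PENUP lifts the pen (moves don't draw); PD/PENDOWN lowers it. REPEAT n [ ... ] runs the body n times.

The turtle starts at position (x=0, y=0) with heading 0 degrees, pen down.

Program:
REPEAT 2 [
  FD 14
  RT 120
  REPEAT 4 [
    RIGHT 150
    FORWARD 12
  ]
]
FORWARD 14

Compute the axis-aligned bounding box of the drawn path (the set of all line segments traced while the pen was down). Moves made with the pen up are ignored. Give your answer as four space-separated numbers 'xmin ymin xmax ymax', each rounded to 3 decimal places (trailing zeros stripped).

Executing turtle program step by step:
Start: pos=(0,0), heading=0, pen down
REPEAT 2 [
  -- iteration 1/2 --
  FD 14: (0,0) -> (14,0) [heading=0, draw]
  RT 120: heading 0 -> 240
  REPEAT 4 [
    -- iteration 1/4 --
    RT 150: heading 240 -> 90
    FD 12: (14,0) -> (14,12) [heading=90, draw]
    -- iteration 2/4 --
    RT 150: heading 90 -> 300
    FD 12: (14,12) -> (20,1.608) [heading=300, draw]
    -- iteration 3/4 --
    RT 150: heading 300 -> 150
    FD 12: (20,1.608) -> (9.608,7.608) [heading=150, draw]
    -- iteration 4/4 --
    RT 150: heading 150 -> 0
    FD 12: (9.608,7.608) -> (21.608,7.608) [heading=0, draw]
  ]
  -- iteration 2/2 --
  FD 14: (21.608,7.608) -> (35.608,7.608) [heading=0, draw]
  RT 120: heading 0 -> 240
  REPEAT 4 [
    -- iteration 1/4 --
    RT 150: heading 240 -> 90
    FD 12: (35.608,7.608) -> (35.608,19.608) [heading=90, draw]
    -- iteration 2/4 --
    RT 150: heading 90 -> 300
    FD 12: (35.608,19.608) -> (41.608,9.215) [heading=300, draw]
    -- iteration 3/4 --
    RT 150: heading 300 -> 150
    FD 12: (41.608,9.215) -> (31.215,15.215) [heading=150, draw]
    -- iteration 4/4 --
    RT 150: heading 150 -> 0
    FD 12: (31.215,15.215) -> (43.215,15.215) [heading=0, draw]
  ]
]
FD 14: (43.215,15.215) -> (57.215,15.215) [heading=0, draw]
Final: pos=(57.215,15.215), heading=0, 11 segment(s) drawn

Segment endpoints: x in {0, 9.608, 14, 14, 20, 21.608, 31.215, 35.608, 35.608, 41.608, 43.215, 57.215}, y in {0, 1.608, 7.608, 7.608, 7.608, 9.215, 12, 15.215, 15.215, 15.215, 19.608}
xmin=0, ymin=0, xmax=57.215, ymax=19.608

Answer: 0 0 57.215 19.608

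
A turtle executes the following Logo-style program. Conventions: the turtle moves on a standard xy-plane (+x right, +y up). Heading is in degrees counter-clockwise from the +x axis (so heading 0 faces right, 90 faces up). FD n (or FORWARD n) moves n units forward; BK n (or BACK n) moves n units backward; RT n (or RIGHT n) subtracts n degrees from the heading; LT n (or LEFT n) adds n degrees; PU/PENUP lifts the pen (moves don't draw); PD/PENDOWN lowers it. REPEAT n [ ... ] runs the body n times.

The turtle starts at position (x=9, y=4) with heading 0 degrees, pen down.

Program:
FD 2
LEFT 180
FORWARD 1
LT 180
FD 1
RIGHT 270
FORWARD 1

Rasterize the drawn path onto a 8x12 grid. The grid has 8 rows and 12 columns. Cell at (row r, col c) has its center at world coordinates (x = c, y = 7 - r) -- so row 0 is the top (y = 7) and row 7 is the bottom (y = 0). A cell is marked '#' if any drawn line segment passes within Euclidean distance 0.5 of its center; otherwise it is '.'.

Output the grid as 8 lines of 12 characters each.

Segment 0: (9,4) -> (11,4)
Segment 1: (11,4) -> (10,4)
Segment 2: (10,4) -> (11,4)
Segment 3: (11,4) -> (11,5)

Answer: ............
............
...........#
.........###
............
............
............
............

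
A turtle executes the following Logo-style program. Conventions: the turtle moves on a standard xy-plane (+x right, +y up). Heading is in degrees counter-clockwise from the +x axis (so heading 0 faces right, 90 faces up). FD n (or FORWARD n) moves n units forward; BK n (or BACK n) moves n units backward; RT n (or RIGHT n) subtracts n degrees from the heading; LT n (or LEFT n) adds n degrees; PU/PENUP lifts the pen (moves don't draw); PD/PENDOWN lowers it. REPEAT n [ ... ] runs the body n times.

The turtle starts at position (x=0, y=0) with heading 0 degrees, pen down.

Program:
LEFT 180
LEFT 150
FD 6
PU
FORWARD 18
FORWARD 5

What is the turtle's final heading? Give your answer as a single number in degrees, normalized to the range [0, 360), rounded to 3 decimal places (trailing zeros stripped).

Executing turtle program step by step:
Start: pos=(0,0), heading=0, pen down
LT 180: heading 0 -> 180
LT 150: heading 180 -> 330
FD 6: (0,0) -> (5.196,-3) [heading=330, draw]
PU: pen up
FD 18: (5.196,-3) -> (20.785,-12) [heading=330, move]
FD 5: (20.785,-12) -> (25.115,-14.5) [heading=330, move]
Final: pos=(25.115,-14.5), heading=330, 1 segment(s) drawn

Answer: 330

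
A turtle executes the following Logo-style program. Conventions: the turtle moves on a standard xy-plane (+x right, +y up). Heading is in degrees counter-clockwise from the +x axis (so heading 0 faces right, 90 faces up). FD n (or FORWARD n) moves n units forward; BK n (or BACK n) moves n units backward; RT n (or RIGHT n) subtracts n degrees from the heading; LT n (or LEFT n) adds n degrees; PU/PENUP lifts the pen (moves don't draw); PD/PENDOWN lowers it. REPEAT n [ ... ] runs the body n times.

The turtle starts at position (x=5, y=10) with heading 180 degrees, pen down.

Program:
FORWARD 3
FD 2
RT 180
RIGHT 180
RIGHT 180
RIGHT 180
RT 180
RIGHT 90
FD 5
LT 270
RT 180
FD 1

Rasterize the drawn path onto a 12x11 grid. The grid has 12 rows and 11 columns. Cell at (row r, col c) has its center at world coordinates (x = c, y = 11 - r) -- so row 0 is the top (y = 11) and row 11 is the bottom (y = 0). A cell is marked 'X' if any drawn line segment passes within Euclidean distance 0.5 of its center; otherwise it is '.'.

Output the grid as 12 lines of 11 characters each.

Segment 0: (5,10) -> (2,10)
Segment 1: (2,10) -> (0,10)
Segment 2: (0,10) -> (0,5)
Segment 3: (0,5) -> (1,5)

Answer: ...........
XXXXXX.....
X..........
X..........
X..........
X..........
XX.........
...........
...........
...........
...........
...........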